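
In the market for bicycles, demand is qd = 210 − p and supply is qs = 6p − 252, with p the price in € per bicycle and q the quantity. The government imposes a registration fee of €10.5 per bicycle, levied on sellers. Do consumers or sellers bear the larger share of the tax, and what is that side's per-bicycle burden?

Before the tax: set 210 − p = 6p − 252 → p* = €66, q* = 144.
With the tax collected from sellers, supply shifts: qs = 6(p − 10.5) − 252.
New equilibrium: consumers pay €75, sellers receive €64.5, q = 135. (Wedge: pb − ps = 10.5.)
Per-bicycle burden: consumers €9, sellers €1.5.
Consumers take the larger share because demand is less price-elastic here (demand slope 1 vs supply slope 6).

Consumers bear the larger share: €9 per bicycle.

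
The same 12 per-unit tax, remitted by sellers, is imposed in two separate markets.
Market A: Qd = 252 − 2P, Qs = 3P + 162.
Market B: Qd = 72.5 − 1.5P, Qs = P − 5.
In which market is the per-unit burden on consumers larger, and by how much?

Market A, by 2.4.

Market A: pre-tax P* = 18, Q* = 216; post-tax Q = 201.6; per-unit burden on consumers = 7.2.
Market B: pre-tax P* = 31, Q* = 26; post-tax Q = 18.8; per-unit burden on consumers = 4.8.
Difference: 7.2 vs 4.8 → market A is larger by 2.4.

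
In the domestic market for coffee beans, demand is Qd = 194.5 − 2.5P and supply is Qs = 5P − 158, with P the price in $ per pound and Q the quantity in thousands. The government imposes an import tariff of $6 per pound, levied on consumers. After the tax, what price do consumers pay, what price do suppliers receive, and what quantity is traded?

Without the tax, 194.5 − 2.5P = 5P − 158 gives 7.5P = 352.5, so P* = $47 and Q* = 77.
With the tax collected from consumers, demand (in seller-price terms) shifts: Qd = 194.5 − 2.5(P + 6).
New equilibrium: consumers pay $51, suppliers receive $45, Q = 67. (Wedge: Pb − Ps = 6.)
The less price-elastic side of the market bears the larger share of a per-unit tax.

Consumers pay $51; suppliers receive $45; quantity = 67.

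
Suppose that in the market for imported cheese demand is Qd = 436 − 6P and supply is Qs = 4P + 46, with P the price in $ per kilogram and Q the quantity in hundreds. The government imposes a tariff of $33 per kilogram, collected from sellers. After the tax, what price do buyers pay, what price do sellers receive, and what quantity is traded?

Before the tax: set 436 − 6P = 4P + 46 → P* = $39, Q* = 202.
With the tax collected from sellers, supply shifts: Qs = 4(P − 33) + 46.
New equilibrium: buyers pay $52.2, sellers receive $19.2, Q = 122.8. (Wedge: Pb − Ps = 33.)
The less price-elastic side of the market bears the larger share of a per-unit tax.

Buyers pay $52.2; sellers receive $19.2; quantity = 122.8.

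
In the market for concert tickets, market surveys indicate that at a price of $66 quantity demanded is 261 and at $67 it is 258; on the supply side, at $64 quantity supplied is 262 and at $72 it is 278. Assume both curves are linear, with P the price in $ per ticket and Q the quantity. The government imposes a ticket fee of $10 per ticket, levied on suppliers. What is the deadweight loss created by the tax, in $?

Demand slope: (258 − 261)/(67 − 66) = -3, so Qd = 459 − 3P.
Supply slope: (278 − 262)/(72 − 64) = 2, so Qs = 2P + 134.
Without the tax, 459 − 3P = 2P + 134 gives 5P = 325, so P* = $65 and Q* = 264.
With the tax collected from suppliers, supply shifts: Qs = 2(P − 10) + 134.
Solving gives Q = 252 with buyers paying $69 and suppliers receiving $59 (the $10 wedge).
Quantity falls by |ΔQ| = |264 − 252| = 12.
DWL = ½ · t · |ΔQ| = ½ · 10 · 12 = $60.

Deadweight loss = $60.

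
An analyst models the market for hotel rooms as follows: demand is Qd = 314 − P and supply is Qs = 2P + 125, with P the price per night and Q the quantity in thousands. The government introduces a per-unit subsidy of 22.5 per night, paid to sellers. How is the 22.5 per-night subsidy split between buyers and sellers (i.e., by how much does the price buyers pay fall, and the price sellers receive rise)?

Buyers gain 15 per night; sellers gain 7.5 per night.

Before the subsidy: set 314 − P = 2P + 125 → P* = 63, Q* = 251.
With a per-unit subsidy paid to sellers, each receives P + 22.5 per unit sold, so supply becomes Qs = 2(P + 22.5) + 125.
New equilibrium: buyers pay 48, sellers receive 70.5, Q = 266. (Wedge: Pb − Ps = −22.5.)
Gain to buyers: 15; to sellers: 7.5. (They sum to 22.5.)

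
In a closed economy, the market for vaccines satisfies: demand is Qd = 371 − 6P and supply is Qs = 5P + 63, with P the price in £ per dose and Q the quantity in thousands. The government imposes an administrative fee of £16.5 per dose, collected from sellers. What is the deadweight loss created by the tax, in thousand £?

Deadweight loss = £371.25 thousand.

Before the tax: set 371 − 6P = 5P + 63 → P* = £28, Q* = 203.
With the tax collected from sellers, supply shifts: Qs = 5(P − 16.5) + 63.
New equilibrium: buyers pay £35.5, sellers receive £19, Q = 158. (Wedge: Pb − Ps = 16.5.)
Quantity falls by |ΔQ| = |203 − 158| = 45.
DWL = ½ · t · |ΔQ| = ½ · 16.5 · 45 = £371.25.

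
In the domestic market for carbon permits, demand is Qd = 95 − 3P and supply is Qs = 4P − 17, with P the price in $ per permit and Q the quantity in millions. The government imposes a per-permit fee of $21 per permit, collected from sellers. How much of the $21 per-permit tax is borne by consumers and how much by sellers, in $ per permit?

Consumers bear $12 per permit; sellers bear $9 per permit.

Before the tax: set 95 − 3P = 4P − 17 → P* = $16, Q* = 47.
With the tax collected from sellers, supply shifts: Qs = 4(P − 21) − 17.
New equilibrium: consumers pay $28, sellers receive $7, Q = 11. (Wedge: Pb − Ps = 21.)
Burden on consumers: $12; on sellers: $9. (They sum to $21.)
The less price-elastic side of the market bears the larger share of a per-unit tax.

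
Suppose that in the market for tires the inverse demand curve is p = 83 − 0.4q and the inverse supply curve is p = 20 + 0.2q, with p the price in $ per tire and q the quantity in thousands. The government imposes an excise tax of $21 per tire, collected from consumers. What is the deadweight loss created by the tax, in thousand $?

Inverting to q(p) form: qd = 207.5 − 2.5p; qs = 5p − 100.
Before the tax: set 207.5 − 2.5p = 5p − 100 → p* = $41, q* = 105.
With the tax collected from consumers, demand (in seller-price terms) shifts: qd = 207.5 − 2.5(p + 21).
New equilibrium: consumers pay $55, producers receive $34, q = 70. (Wedge: pb − ps = 21.)
Quantity falls by |ΔQ| = |105 − 70| = 35.
DWL = ½ · t · |ΔQ| = ½ · 21 · 35 = $367.5.

Deadweight loss = $367.5 thousand.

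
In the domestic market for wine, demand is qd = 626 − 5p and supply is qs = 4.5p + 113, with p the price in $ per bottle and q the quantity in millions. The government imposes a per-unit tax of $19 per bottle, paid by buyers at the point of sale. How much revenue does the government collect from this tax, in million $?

Tax revenue = $5909 million.

Without the tax, 626 − 5p = 4.5p + 113 gives 9.5p = 513, so p* = $54 and q* = 356.
With the tax collected from buyers, demand (in seller-price terms) shifts: qd = 626 − 5(p + 19).
New equilibrium: buyers pay $63, sellers receive $44, q = 311. (Wedge: pb − ps = 19.)
Revenue = t · Q = 19 · 311 = $5909.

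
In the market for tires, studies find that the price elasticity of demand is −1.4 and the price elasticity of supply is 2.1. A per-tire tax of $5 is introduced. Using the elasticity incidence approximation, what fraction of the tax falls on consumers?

Consumers' share ≈ 0.6.

Incidence ratio: consumers' share ≈ εs / (εs + |εd|) = 2.1 / (2.1 + 1.4) = 0.6.
Supply is the more elastic side, so consumers bear the larger share.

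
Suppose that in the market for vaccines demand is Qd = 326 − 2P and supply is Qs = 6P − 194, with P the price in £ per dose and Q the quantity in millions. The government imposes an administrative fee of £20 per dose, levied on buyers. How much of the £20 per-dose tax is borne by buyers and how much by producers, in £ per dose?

Buyers bear £15 per dose; producers bear £5 per dose.

Before the tax: set 326 − 2P = 6P − 194 → P* = £65, Q* = 196.
With the tax collected from buyers, demand (in seller-price terms) shifts: Qd = 326 − 2(P + 20).
New equilibrium: buyers pay £80, producers receive £60, Q = 166. (Wedge: Pb − Ps = 20.)
Burden on buyers: £15; on producers: £5. (They sum to £20.)
The less price-elastic side of the market bears the larger share of a per-unit tax.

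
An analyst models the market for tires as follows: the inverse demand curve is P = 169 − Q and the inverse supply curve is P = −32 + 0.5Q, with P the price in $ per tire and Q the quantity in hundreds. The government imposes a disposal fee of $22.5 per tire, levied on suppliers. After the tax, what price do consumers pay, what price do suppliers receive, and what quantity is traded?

Consumers pay $50; suppliers receive $27.5; quantity = 119.

Inverting to Q(P) form: Qd = 169 − P; Qs = 2P + 64.
Before the tax: set 169 − P = 2P + 64 → P* = $35, Q* = 134.
With the tax collected from suppliers, supply shifts: Qs = 2(P − 22.5) + 64.
Solving gives Q = 119 with consumers paying $50 and suppliers receiving $27.5 (the $22.5 wedge).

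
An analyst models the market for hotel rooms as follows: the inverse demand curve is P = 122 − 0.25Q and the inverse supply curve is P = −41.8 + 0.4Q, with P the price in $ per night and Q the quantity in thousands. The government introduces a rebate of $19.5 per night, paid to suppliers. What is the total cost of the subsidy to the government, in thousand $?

Government outlay = $5499 thousand.

Inverting to Q(P) form: Qd = 488 − 4P; Qs = 2.5P + 104.5.
Before the subsidy: set 488 − 4P = 2.5P + 104.5 → P* = $59, Q* = 252.
With a per-unit subsidy paid to suppliers, each receives P + 19.5 per unit sold, so supply becomes Qs = 2.5(P + 19.5) + 104.5.
New equilibrium: consumers pay $51.5, suppliers receive $71, Q = 282. (Wedge: Pb − Ps = −19.5.)
Outlay = t · Q = 19.5 · 282 = $5499.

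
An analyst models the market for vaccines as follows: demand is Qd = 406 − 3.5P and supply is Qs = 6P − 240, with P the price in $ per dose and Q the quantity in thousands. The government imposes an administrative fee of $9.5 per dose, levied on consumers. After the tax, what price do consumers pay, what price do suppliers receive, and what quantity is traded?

Without the tax, 406 − 3.5P = 6P − 240 gives 9.5P = 646, so P* = $68 and Q* = 168.
With the tax collected from consumers, demand (in seller-price terms) shifts: Qd = 406 − 3.5(P + 9.5).
Solving gives Q = 147 with consumers paying $74 and suppliers receiving $64.5 (the $9.5 wedge).

Consumers pay $74; suppliers receive $64.5; quantity = 147.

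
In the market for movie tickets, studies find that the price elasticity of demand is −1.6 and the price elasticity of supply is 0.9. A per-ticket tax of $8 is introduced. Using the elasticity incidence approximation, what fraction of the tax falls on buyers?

Buyers' share ≈ 0.36.

Incidence ratio: buyers' share ≈ εs / (εs + |εd|) = 0.9 / (0.9 + 1.6) = 0.36.
Supply is the less elastic side, so buyers bear the smaller share.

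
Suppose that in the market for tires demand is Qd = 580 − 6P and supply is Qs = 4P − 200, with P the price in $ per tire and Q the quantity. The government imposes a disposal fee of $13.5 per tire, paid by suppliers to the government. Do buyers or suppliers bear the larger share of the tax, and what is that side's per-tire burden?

Before the tax: set 580 − 6P = 4P − 200 → P* = $78, Q* = 112.
With the tax collected from suppliers, supply shifts: Qs = 4(P − 13.5) − 200.
Solving gives Q = 79.6 with buyers paying $83.4 and suppliers receiving $69.9 (the $13.5 wedge).
Per-tire burden: buyers $5.4, suppliers $8.1.
Suppliers take the larger share because supply is less price-elastic here (demand slope 6 vs supply slope 4).
The less price-elastic side of the market bears the larger share of a per-unit tax.

Suppliers bear the larger share: $8.1 per tire.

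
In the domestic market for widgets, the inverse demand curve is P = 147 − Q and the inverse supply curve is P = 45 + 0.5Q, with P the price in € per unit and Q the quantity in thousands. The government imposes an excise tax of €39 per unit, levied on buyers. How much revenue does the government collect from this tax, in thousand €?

Rewrite in direct form: Qd = 147 − P and Qs = 2P − 90.
Without the tax, 147 − P = 2P − 90 gives 3P = 237, so P* = €79 and Q* = 68.
With the tax collected from buyers, demand (in seller-price terms) shifts: Qd = 147 − (P + 39).
Solving gives Q = 42 with buyers paying €105 and suppliers receiving €66 (the €39 wedge).
Revenue = t · Q = 39 · 42 = €1638.

Tax revenue = €1638 thousand.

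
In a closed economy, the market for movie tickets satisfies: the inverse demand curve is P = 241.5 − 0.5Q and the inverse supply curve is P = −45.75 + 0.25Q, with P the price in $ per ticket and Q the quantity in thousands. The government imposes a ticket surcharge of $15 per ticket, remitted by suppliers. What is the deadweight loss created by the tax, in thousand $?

Rewrite in direct form: Qd = 483 − 2P and Qs = 4P + 183.
Before the tax: set 483 − 2P = 4P + 183 → P* = $50, Q* = 383.
With the tax collected from suppliers, supply shifts: Qs = 4(P − 15) + 183.
New equilibrium: buyers pay $60, suppliers receive $45, Q = 363. (Wedge: Pb − Ps = 15.)
Quantity falls by |ΔQ| = |383 − 363| = 20.
DWL = ½ · t · |ΔQ| = ½ · 15 · 20 = $150.

Deadweight loss = $150 thousand.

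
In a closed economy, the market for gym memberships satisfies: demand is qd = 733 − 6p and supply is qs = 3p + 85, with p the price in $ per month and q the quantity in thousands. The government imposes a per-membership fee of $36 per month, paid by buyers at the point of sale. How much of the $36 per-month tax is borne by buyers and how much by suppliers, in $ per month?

Buyers bear $12 per month; suppliers bear $24 per month.

Without the tax, 733 − 6p = 3p + 85 gives 9p = 648, so p* = $72 and q* = 301.
With the tax collected from buyers, demand (in seller-price terms) shifts: qd = 733 − 6(p + 36).
Solving gives q = 229 with buyers paying $84 and suppliers receiving $48 (the $36 wedge).
Burden on buyers: $12; on suppliers: $24. (They sum to $36.)
The less price-elastic side of the market bears the larger share of a per-unit tax.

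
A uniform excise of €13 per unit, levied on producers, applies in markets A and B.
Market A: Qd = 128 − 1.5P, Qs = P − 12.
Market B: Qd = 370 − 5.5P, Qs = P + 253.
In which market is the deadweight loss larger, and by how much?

Market B, by €20.8.

Market A: pre-tax P* = €56, Q* = 44; post-tax Q = 36.2; deadweight loss = €50.7.
Market B: pre-tax P* = €18, Q* = 271; post-tax Q = 260; deadweight loss = €71.5.
Difference: €50.7 vs €71.5 → market B is larger by €20.8.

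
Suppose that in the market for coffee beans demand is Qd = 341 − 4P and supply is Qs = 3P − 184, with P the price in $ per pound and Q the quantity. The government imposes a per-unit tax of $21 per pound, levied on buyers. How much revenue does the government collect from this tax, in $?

Tax revenue = $105.

Without the tax, 341 − 4P = 3P − 184 gives 7P = 525, so P* = $75 and Q* = 41.
With the tax collected from buyers, demand (in seller-price terms) shifts: Qd = 341 − 4(P + 21).
Solving gives Q = 5 with buyers paying $84 and producers receiving $63 (the $21 wedge).
Revenue = t · Q = 21 · 5 = $105.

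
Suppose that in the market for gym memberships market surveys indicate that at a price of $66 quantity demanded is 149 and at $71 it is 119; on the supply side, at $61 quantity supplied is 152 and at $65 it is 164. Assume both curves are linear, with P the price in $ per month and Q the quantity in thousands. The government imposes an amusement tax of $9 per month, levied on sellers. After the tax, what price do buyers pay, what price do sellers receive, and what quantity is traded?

Buyers pay $67; sellers receive $58; quantity = 143.

Demand slope: (119 − 149)/(71 − 66) = -6, so Qd = 545 − 6P.
Supply slope: (164 − 152)/(65 − 61) = 3, so Qs = 3P − 31.
Without the tax, 545 − 6P = 3P − 31 gives 9P = 576, so P* = $64 and Q* = 161.
With the tax collected from sellers, supply shifts: Qs = 3(P − 9) − 31.
New equilibrium: buyers pay $67, sellers receive $58, Q = 143. (Wedge: Pb − Ps = 9.)
The less price-elastic side of the market bears the larger share of a per-unit tax.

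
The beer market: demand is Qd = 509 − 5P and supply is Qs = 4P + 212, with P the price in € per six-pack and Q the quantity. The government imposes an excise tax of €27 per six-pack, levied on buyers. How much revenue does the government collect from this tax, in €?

Tax revenue = €7668.

Before the tax: set 509 − 5P = 4P + 212 → P* = €33, Q* = 344.
With the tax collected from buyers, demand (in seller-price terms) shifts: Qd = 509 − 5(P + 27).
New equilibrium: buyers pay €45, sellers receive €18, Q = 284. (Wedge: Pb − Ps = 27.)
Revenue = t · Q = 27 · 284 = €7668.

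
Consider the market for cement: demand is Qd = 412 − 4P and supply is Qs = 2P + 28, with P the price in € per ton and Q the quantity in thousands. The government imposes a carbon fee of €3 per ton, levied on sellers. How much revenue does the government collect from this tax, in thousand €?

Tax revenue = €456 thousand.

Before the tax: set 412 − 4P = 2P + 28 → P* = €64, Q* = 156.
With the tax collected from sellers, supply shifts: Qs = 2(P − 3) + 28.
Solving gives Q = 152 with buyers paying €65 and sellers receiving €62 (the €3 wedge).
Revenue = t · Q = 3 · 152 = €456.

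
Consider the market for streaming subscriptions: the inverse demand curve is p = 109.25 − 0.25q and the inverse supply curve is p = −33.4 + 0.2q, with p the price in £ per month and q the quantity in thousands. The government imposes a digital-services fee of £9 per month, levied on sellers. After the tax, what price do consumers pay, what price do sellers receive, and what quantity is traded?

Rewrite in direct form: qd = 437 − 4p and qs = 5p + 167.
Without the tax, 437 − 4p = 5p + 167 gives 9p = 270, so p* = £30 and q* = 317.
With the tax collected from sellers, supply shifts: qs = 5(p − 9) + 167.
New equilibrium: consumers pay £35, sellers receive £26, q = 297. (Wedge: pb − ps = 9.)
The less price-elastic side of the market bears the larger share of a per-unit tax.

Consumers pay £35; sellers receive £26; quantity = 297.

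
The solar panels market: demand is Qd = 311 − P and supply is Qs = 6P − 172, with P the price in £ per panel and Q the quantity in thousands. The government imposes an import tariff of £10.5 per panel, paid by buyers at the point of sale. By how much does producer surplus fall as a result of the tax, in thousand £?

Producer surplus falls by £356.25 thousand.

Before the tax: set 311 − P = 6P − 172 → P* = £69, Q* = 242.
With the tax collected from buyers, demand (in seller-price terms) shifts: Qd = 311 − (P + 10.5).
New equilibrium: buyers pay £78, sellers receive £67.5, Q = 233. (Wedge: Pb − Ps = 10.5.)
ΔPS is the trapezoid between Q = 233 and Q = 242 of height £1.5: ½ · (242 + 233) · 1.5 = £356.25.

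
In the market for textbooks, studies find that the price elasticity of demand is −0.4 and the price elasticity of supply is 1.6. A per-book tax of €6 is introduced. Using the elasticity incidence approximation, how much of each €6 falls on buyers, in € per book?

Buyers bear ≈ €4.8 per book.

Incidence ratio: buyers' share ≈ εs / (εs + |εd|) = 1.6 / (1.6 + 0.4) = 0.8.
So buyers bear ≈ 0.8 × €6 = €4.8; producers bear €1.2.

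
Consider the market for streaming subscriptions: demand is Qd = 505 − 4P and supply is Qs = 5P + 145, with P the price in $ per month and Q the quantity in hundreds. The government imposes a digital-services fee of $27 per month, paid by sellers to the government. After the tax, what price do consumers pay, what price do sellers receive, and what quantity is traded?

Without the tax, 505 − 4P = 5P + 145 gives 9P = 360, so P* = $40 and Q* = 345.
With the tax collected from sellers, supply shifts: Qs = 5(P − 27) + 145.
Solving gives Q = 285 with consumers paying $55 and sellers receiving $28 (the $27 wedge).

Consumers pay $55; sellers receive $28; quantity = 285.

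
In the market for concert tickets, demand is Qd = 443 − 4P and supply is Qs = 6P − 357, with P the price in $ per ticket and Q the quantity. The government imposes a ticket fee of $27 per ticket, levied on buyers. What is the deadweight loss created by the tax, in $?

Deadweight loss = $874.8.

Without the tax, 443 − 4P = 6P − 357 gives 10P = 800, so P* = $80 and Q* = 123.
With the tax collected from buyers, demand (in seller-price terms) shifts: Qd = 443 − 4(P + 27).
New equilibrium: buyers pay $96.2, producers receive $69.2, Q = 58.2. (Wedge: Pb − Ps = 27.)
Quantity falls by |ΔQ| = |123 − 58.2| = 64.8.
DWL = ½ · t · |ΔQ| = ½ · 27 · 64.8 = $874.8.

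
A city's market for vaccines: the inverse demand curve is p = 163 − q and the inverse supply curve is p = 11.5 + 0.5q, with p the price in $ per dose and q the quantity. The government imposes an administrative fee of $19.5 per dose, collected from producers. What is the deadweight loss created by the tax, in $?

Deadweight loss = $126.75.

Rewrite in direct form: qd = 163 − p and qs = 2p − 23.
Before the tax: set 163 − p = 2p − 23 → p* = $62, q* = 101.
With the tax collected from producers, supply shifts: qs = 2(p − 19.5) − 23.
Solving gives q = 88 with consumers paying $75 and producers receiving $55.5 (the $19.5 wedge).
Quantity falls by |ΔQ| = |101 − 88| = 13.
DWL = ½ · t · |ΔQ| = ½ · 19.5 · 13 = $126.75.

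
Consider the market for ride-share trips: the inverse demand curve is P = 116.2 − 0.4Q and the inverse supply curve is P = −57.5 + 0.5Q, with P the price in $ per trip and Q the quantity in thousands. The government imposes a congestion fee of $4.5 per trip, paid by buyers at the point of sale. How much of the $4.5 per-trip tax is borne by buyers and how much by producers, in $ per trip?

Buyers bear $2 per trip; producers bear $2.5 per trip.

Rewrite in direct form: Qd = 290.5 − 2.5P and Qs = 2P + 115.
Without the tax, 290.5 − 2.5P = 2P + 115 gives 4.5P = 175.5, so P* = $39 and Q* = 193.
With the tax collected from buyers, demand (in seller-price terms) shifts: Qd = 290.5 − 2.5(P + 4.5).
New equilibrium: buyers pay $41, producers receive $36.5, Q = 188. (Wedge: Pb − Ps = 4.5.)
Burden on buyers: $2; on producers: $2.5. (They sum to $4.5.)
The less price-elastic side of the market bears the larger share of a per-unit tax.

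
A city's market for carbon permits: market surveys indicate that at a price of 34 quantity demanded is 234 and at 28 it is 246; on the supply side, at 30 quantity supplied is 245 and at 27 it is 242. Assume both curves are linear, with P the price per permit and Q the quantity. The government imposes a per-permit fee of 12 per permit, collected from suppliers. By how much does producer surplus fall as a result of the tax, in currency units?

Demand slope: (246 − 234)/(28 − 34) = -2, so Qd = 302 − 2P.
Supply slope: (242 − 245)/(27 − 30) = 1, so Qs = P + 215.
Without the tax, 302 − 2P = P + 215 gives 3P = 87, so P* = 29 and Q* = 244.
With the tax collected from suppliers, supply shifts: Qs = (P − 12) + 215.
New equilibrium: consumers pay 33, suppliers receive 21, Q = 236. (Wedge: Pb − Ps = 12.)
ΔPS is the trapezoid between Q = 236 and Q = 244 of height 8: ½ · (244 + 236) · 8 = 1920.

Producer surplus falls by 1920.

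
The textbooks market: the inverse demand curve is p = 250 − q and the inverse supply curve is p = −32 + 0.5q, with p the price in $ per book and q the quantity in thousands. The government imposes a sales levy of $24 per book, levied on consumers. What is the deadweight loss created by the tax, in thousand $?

Rewrite in direct form: qd = 250 − p and qs = 2p + 64.
Without the tax, 250 − p = 2p + 64 gives 3p = 186, so p* = $62 and q* = 188.
With the tax collected from consumers, demand (in seller-price terms) shifts: qd = 250 − (p + 24).
New equilibrium: consumers pay $78, suppliers receive $54, q = 172. (Wedge: pb − ps = 24.)
Quantity falls by |ΔQ| = |188 − 172| = 16.
DWL = ½ · t · |ΔQ| = ½ · 24 · 16 = $192.

Deadweight loss = $192 thousand.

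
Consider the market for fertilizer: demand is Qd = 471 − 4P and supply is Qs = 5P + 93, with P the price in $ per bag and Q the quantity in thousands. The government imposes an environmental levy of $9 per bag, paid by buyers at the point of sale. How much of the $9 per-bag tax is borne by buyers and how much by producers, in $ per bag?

Before the tax: set 471 − 4P = 5P + 93 → P* = $42, Q* = 303.
With the tax collected from buyers, demand (in seller-price terms) shifts: Qd = 471 − 4(P + 9).
New equilibrium: buyers pay $47, producers receive $38, Q = 283. (Wedge: Pb − Ps = 9.)
Burden on buyers: $5; on producers: $4. (They sum to $9.)
The less price-elastic side of the market bears the larger share of a per-unit tax.

Buyers bear $5 per bag; producers bear $4 per bag.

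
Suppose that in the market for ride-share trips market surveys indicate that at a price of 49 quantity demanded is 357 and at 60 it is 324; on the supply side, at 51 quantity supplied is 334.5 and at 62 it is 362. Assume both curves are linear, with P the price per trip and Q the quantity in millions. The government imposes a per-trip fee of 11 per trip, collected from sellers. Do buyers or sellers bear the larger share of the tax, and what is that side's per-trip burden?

Sellers bear the larger share: 6 per trip.

Demand slope: (324 − 357)/(60 − 49) = -3, so Qd = 504 − 3P.
Supply slope: (362 − 334.5)/(62 − 51) = 2.5, so Qs = 2.5P + 207.
Before the tax: set 504 − 3P = 2.5P + 207 → P* = 54, Q* = 342.
With the tax collected from sellers, supply shifts: Qs = 2.5(P − 11) + 207.
Solving gives Q = 327 with buyers paying 59 and sellers receiving 48 (the 11 wedge).
Per-trip burden: buyers 5, sellers 6.
Sellers take the larger share because supply is less price-elastic here (demand slope 3 vs supply slope 2.5).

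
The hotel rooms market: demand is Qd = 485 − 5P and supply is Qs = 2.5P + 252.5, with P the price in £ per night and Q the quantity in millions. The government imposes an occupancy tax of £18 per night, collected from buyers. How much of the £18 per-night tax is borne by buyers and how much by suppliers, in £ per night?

Buyers bear £6 per night; suppliers bear £12 per night.

Without the tax, 485 − 5P = 2.5P + 252.5 gives 7.5P = 232.5, so P* = £31 and Q* = 330.
With the tax collected from buyers, demand (in seller-price terms) shifts: Qd = 485 − 5(P + 18).
New equilibrium: buyers pay £37, suppliers receive £19, Q = 300. (Wedge: Pb − Ps = 18.)
Burden on buyers: £6; on suppliers: £12. (They sum to £18.)
The less price-elastic side of the market bears the larger share of a per-unit tax.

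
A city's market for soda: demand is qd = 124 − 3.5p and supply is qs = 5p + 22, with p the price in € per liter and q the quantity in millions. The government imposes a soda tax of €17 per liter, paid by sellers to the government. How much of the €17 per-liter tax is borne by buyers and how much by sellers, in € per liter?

Buyers bear €10 per liter; sellers bear €7 per liter.

Without the tax, 124 − 3.5p = 5p + 22 gives 8.5p = 102, so p* = €12 and q* = 82.
With the tax collected from sellers, supply shifts: qs = 5(p − 17) + 22.
Solving gives q = 47 with buyers paying €22 and sellers receiving €5 (the €17 wedge).
Burden on buyers: €10; on sellers: €7. (They sum to €17.)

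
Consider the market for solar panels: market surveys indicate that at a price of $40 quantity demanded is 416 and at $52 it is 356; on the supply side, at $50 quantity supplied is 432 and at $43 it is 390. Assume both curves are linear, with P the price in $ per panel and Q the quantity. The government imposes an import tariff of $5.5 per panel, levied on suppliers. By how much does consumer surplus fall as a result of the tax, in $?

Consumer surplus falls by $1165.5.

Demand slope: (356 − 416)/(52 − 40) = -5, so Qd = 616 − 5P.
Supply slope: (390 − 432)/(43 − 50) = 6, so Qs = 6P + 132.
Without the tax, 616 − 5P = 6P + 132 gives 11P = 484, so P* = $44 and Q* = 396.
With the tax collected from suppliers, supply shifts: Qs = 6(P − 5.5) + 132.
Solving gives Q = 381 with buyers paying $47 and suppliers receiving $41.5 (the $5.5 wedge).
ΔCS is the trapezoid between Q = 381 and Q = 396 of height $3: ½ · (396 + 381) · 3 = $1165.5.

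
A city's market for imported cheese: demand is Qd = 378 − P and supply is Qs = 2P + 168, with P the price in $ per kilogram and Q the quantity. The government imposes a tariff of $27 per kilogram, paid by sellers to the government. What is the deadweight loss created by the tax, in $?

Before the tax: set 378 − P = 2P + 168 → P* = $70, Q* = 308.
With the tax collected from sellers, supply shifts: Qs = 2(P − 27) + 168.
Solving gives Q = 290 with consumers paying $88 and sellers receiving $61 (the $27 wedge).
Quantity falls by |ΔQ| = |308 − 290| = 18.
DWL = ½ · t · |ΔQ| = ½ · 27 · 18 = $243.

Deadweight loss = $243.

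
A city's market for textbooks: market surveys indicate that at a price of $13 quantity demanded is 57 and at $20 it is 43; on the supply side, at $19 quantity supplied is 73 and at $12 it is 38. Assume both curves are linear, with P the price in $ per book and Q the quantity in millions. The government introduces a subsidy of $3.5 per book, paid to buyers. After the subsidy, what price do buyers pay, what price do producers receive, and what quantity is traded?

Demand slope: (43 − 57)/(20 − 13) = -2, so Qd = 83 − 2P.
Supply slope: (38 − 73)/(12 − 19) = 5, so Qs = 5P − 22.
Without the subsidy, 83 − 2P = 5P − 22 gives 7P = 105, so P* = $15 and Q* = 53.
With a per-unit subsidy paid to buyers, each effectively pays P − 3.5, so demand becomes Qd = 83 − 2(P − 3.5).
New equilibrium: buyers pay $12.5, producers receive $16, Q = 58. (Wedge: Pb − Ps = −3.5.)

Buyers pay $12.5; producers receive $16; quantity = 58.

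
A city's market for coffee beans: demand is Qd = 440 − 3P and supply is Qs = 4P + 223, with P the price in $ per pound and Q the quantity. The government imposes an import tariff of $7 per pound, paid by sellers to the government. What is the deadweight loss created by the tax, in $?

Deadweight loss = $42.

Without the tax, 440 − 3P = 4P + 223 gives 7P = 217, so P* = $31 and Q* = 347.
With the tax collected from sellers, supply shifts: Qs = 4(P − 7) + 223.
Solving gives Q = 335 with buyers paying $35 and sellers receiving $28 (the $7 wedge).
Quantity falls by |ΔQ| = |347 − 335| = 12.
DWL = ½ · t · |ΔQ| = ½ · 7 · 12 = $42.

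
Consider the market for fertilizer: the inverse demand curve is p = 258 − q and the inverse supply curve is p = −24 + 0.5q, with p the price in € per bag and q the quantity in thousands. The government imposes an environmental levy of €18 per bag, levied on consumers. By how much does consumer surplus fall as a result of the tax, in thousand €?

Rewrite in direct form: qd = 258 − p and qs = 2p + 48.
Before the tax: set 258 − p = 2p + 48 → p* = €70, q* = 188.
With the tax collected from consumers, demand (in seller-price terms) shifts: qd = 258 − (p + 18).
New equilibrium: consumers pay €82, suppliers receive €64, q = 176. (Wedge: pb − ps = 18.)
ΔCS is the trapezoid between Q = 176 and Q = 188 of height €12: ½ · (188 + 176) · 12 = €2184.

Consumer surplus falls by €2184 thousand.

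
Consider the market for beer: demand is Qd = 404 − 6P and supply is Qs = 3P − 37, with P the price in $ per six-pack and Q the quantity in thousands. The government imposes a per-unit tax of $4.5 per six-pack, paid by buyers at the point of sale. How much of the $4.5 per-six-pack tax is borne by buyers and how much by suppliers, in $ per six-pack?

Without the tax, 404 − 6P = 3P − 37 gives 9P = 441, so P* = $49 and Q* = 110.
With the tax collected from buyers, demand (in seller-price terms) shifts: Qd = 404 − 6(P + 4.5).
Solving gives Q = 101 with buyers paying $50.5 and suppliers receiving $46 (the $4.5 wedge).
Burden on buyers: $1.5; on suppliers: $3. (They sum to $4.5.)
The less price-elastic side of the market bears the larger share of a per-unit tax.

Buyers bear $1.5 per six-pack; suppliers bear $3 per six-pack.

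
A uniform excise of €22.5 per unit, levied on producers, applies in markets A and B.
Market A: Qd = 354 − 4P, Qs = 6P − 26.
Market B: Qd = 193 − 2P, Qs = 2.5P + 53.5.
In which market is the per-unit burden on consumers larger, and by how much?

Market A, by €1.

Market A: pre-tax P* = €38, Q* = 202; post-tax Q = 148; per-unit burden on consumers = €13.5.
Market B: pre-tax P* = €31, Q* = 131; post-tax Q = 106; per-unit burden on consumers = €12.5.
Difference: €13.5 vs €12.5 → market A is larger by €1.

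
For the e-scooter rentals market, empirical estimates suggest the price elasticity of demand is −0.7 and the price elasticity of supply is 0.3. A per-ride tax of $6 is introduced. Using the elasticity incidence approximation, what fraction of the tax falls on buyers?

Buyers' share ≈ 0.3.

Incidence ratio: buyers' share ≈ εs / (εs + |εd|) = 0.3 / (0.3 + 0.7) = 0.3.
Supply is the less elastic side, so buyers bear the smaller share.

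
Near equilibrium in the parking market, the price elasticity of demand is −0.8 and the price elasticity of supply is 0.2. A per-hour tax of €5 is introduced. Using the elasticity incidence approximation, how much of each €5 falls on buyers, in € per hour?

Incidence ratio: buyers' share ≈ εs / (εs + |εd|) = 0.2 / (0.2 + 0.8) = 0.2.
So buyers bear ≈ 0.2 × €5 = €1; sellers bear €4.

Buyers bear ≈ €1 per hour.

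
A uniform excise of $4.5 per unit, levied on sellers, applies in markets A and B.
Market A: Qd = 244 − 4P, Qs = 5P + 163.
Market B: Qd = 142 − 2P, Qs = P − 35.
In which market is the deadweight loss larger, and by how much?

Market A, by $15.75.

Market A: pre-tax P* = $9, Q* = 208; post-tax Q = 198; deadweight loss = $22.5.
Market B: pre-tax P* = $59, Q* = 24; post-tax Q = 21; deadweight loss = $6.75.
Difference: $22.5 vs $6.75 → market A is larger by $15.75.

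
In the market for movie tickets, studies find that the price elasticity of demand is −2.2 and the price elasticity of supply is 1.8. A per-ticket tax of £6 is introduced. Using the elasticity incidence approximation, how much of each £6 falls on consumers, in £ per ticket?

Consumers bear ≈ £2.7 per ticket.

Incidence ratio: consumers' share ≈ εs / (εs + |εd|) = 1.8 / (1.8 + 2.2) = 0.45.
So consumers bear ≈ 0.45 × £6 = £2.7; suppliers bear £3.3.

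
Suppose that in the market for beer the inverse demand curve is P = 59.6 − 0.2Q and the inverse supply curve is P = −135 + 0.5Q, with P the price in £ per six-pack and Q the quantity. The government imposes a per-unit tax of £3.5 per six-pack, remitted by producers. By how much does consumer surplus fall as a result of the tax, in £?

Consumer surplus falls by £275.5.

Inverting to Q(P) form: Qd = 298 − 5P; Qs = 2P + 270.
Without the tax, 298 − 5P = 2P + 270 gives 7P = 28, so P* = £4 and Q* = 278.
With the tax collected from producers, supply shifts: Qs = 2(P − 3.5) + 270.
Solving gives Q = 273 with buyers paying £5 and producers receiving £1.5 (the £3.5 wedge).
ΔCS is the trapezoid between Q = 273 and Q = 278 of height £1: ½ · (278 + 273) · 1 = £275.5.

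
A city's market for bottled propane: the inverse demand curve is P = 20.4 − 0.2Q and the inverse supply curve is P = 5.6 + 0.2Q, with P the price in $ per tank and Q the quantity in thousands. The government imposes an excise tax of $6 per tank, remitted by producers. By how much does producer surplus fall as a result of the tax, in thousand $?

Rewrite in direct form: Qd = 102 − 5P and Qs = 5P − 28.
Before the tax: set 102 − 5P = 5P − 28 → P* = $13, Q* = 37.
With the tax collected from producers, supply shifts: Qs = 5(P − 6) − 28.
Solving gives Q = 22 with consumers paying $16 and producers receiving $10 (the $6 wedge).
ΔPS is the trapezoid between Q = 22 and Q = 37 of height $3: ½ · (37 + 22) · 3 = $88.5.

Producer surplus falls by $88.5 thousand.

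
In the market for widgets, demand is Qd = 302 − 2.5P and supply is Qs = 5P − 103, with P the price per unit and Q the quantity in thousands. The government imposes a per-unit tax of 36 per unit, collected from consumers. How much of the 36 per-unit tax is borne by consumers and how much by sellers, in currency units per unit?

Without the tax, 302 − 2.5P = 5P − 103 gives 7.5P = 405, so P* = 54 and Q* = 167.
With the tax collected from consumers, demand (in seller-price terms) shifts: Qd = 302 − 2.5(P + 36).
Solving gives Q = 107 with consumers paying 78 and sellers receiving 42 (the 36 wedge).
Burden on consumers: 24; on sellers: 12. (They sum to 36.)
The less price-elastic side of the market bears the larger share of a per-unit tax.

Consumers bear 24 per unit; sellers bear 12 per unit.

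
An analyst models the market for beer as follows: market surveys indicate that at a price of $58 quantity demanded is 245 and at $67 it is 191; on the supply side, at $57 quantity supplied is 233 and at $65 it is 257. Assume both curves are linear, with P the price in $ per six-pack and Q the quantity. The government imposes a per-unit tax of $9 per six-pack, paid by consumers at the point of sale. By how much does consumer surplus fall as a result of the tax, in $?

Consumer surplus falls by $690.

Demand slope: (191 − 245)/(67 − 58) = -6, so Qd = 593 − 6P.
Supply slope: (257 − 233)/(65 − 57) = 3, so Qs = 3P + 62.
Without the tax, 593 − 6P = 3P + 62 gives 9P = 531, so P* = $59 and Q* = 239.
With the tax collected from consumers, demand (in seller-price terms) shifts: Qd = 593 − 6(P + 9).
Solving gives Q = 221 with consumers paying $62 and suppliers receiving $53 (the $9 wedge).
ΔCS is the trapezoid between Q = 221 and Q = 239 of height $3: ½ · (239 + 221) · 3 = $690.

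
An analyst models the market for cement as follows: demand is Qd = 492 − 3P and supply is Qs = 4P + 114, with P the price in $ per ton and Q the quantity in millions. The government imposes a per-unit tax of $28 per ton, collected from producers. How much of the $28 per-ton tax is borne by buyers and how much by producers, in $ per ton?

Before the tax: set 492 − 3P = 4P + 114 → P* = $54, Q* = 330.
With the tax collected from producers, supply shifts: Qs = 4(P − 28) + 114.
New equilibrium: buyers pay $70, producers receive $42, Q = 282. (Wedge: Pb − Ps = 28.)
Burden on buyers: $16; on producers: $12. (They sum to $28.)
The less price-elastic side of the market bears the larger share of a per-unit tax.

Buyers bear $16 per ton; producers bear $12 per ton.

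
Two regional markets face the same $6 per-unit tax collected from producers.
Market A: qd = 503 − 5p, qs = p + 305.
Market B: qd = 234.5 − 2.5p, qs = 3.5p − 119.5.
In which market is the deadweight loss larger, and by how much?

Market A: pre-tax p* = $33, q* = 338; post-tax q = 333; deadweight loss = $15.
Market B: pre-tax p* = $59, q* = 87; post-tax q = 78.25; deadweight loss = $26.25.
Difference: $15 vs $26.25 → market B is larger by $11.25.

Market B, by $11.25.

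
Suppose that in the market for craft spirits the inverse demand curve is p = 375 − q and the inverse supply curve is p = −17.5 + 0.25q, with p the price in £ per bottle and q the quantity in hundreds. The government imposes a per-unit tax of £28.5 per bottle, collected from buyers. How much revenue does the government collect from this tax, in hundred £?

Tax revenue = £8299.2 hundred.

Inverting to q(p) form: qd = 375 − p; qs = 4p + 70.
Before the tax: set 375 − p = 4p + 70 → p* = £61, q* = 314.
With the tax collected from buyers, demand (in seller-price terms) shifts: qd = 375 − (p + 28.5).
Solving gives q = 291.2 with buyers paying £83.8 and suppliers receiving £55.3 (the £28.5 wedge).
Revenue = t · Q = 28.5 · 291.2 = £8299.2.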